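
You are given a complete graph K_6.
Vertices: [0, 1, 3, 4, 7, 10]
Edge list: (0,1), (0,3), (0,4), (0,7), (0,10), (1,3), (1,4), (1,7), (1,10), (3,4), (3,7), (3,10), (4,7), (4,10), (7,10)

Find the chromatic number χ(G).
χ(G) = 6

Clique number ω(G) = 6 (lower bound: χ ≥ ω).
The clique on [0, 1, 3, 4, 7, 10] has size 6, forcing χ ≥ 6, and the coloring below uses 6 colors, so χ(G) = 6.
A valid 6-coloring: color 1: [1]; color 2: [7]; color 3: [4]; color 4: [0]; color 5: [10]; color 6: [3].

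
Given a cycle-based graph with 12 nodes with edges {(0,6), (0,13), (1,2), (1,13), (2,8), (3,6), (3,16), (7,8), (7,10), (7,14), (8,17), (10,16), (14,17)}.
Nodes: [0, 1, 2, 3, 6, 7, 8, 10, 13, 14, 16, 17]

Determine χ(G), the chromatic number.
Clique number ω(G) = 2 (lower bound: χ ≥ ω).
The graph is bipartite (no odd cycle), so 2 colors suffice: χ(G) = 2.
A valid 2-coloring: color 1: [2, 6, 7, 13, 16, 17]; color 2: [0, 1, 3, 8, 10, 14].

χ(G) = 2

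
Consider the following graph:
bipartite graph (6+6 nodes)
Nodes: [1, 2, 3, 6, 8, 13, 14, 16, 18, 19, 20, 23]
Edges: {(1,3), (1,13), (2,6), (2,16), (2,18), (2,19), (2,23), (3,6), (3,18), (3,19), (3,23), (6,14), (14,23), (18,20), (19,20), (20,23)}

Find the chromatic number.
χ(G) = 2

Clique number ω(G) = 2 (lower bound: χ ≥ ω).
The graph is bipartite (no odd cycle), so 2 colors suffice: χ(G) = 2.
A valid 2-coloring: color 1: [2, 3, 8, 13, 14, 20]; color 2: [1, 6, 16, 18, 19, 23].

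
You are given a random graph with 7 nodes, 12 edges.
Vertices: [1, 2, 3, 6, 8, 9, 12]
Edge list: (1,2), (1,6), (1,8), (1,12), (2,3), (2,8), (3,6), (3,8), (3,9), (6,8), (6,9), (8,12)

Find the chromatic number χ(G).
χ(G) = 3

Clique number ω(G) = 3 (lower bound: χ ≥ ω).
The clique on [1, 2, 8] has size 3, forcing χ ≥ 3, and the coloring below uses 3 colors, so χ(G) = 3.
A valid 3-coloring: color 1: [8, 9]; color 2: [1, 3]; color 3: [2, 6, 12].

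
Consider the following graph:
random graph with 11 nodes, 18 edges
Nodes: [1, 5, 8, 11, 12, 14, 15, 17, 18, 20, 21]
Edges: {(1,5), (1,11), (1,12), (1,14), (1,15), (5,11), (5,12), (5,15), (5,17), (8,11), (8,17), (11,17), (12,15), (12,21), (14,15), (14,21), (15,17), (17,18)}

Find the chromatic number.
Clique number ω(G) = 4 (lower bound: χ ≥ ω).
The clique on [1, 5, 12, 15] has size 4, forcing χ ≥ 4, and the coloring below uses 4 colors, so χ(G) = 4.
A valid 4-coloring: color 1: [5, 8, 14, 18, 20]; color 2: [11, 15, 21]; color 3: [1, 17]; color 4: [12].

χ(G) = 4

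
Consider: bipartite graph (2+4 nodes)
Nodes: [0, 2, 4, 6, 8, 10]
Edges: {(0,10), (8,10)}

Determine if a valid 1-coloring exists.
No, G is not 1-colorable

Edge (8,10) forces its endpoints to differ, so 1 color is not enough.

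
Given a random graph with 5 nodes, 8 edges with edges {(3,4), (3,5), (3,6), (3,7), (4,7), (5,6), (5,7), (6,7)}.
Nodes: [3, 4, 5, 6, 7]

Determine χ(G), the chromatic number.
Clique number ω(G) = 4 (lower bound: χ ≥ ω).
The clique on [3, 5, 6, 7] has size 4, forcing χ ≥ 4, and the coloring below uses 4 colors, so χ(G) = 4.
A valid 4-coloring: color 1: [7]; color 2: [3]; color 3: [4, 5]; color 4: [6].

χ(G) = 4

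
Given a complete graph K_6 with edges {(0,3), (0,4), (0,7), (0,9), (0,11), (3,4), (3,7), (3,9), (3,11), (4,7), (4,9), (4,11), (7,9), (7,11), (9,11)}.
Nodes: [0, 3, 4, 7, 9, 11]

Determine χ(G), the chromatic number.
χ(G) = 6

Clique number ω(G) = 6 (lower bound: χ ≥ ω).
The clique on [0, 3, 4, 7, 9, 11] has size 6, forcing χ ≥ 6, and the coloring below uses 6 colors, so χ(G) = 6.
A valid 6-coloring: color 1: [11]; color 2: [7]; color 3: [4]; color 4: [3]; color 5: [0]; color 6: [9].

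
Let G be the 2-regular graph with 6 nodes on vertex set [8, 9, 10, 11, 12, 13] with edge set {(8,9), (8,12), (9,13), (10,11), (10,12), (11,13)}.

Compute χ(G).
Clique number ω(G) = 2 (lower bound: χ ≥ ω).
The graph is bipartite (no odd cycle), so 2 colors suffice: χ(G) = 2.
A valid 2-coloring: color 1: [9, 11, 12]; color 2: [8, 10, 13].

χ(G) = 2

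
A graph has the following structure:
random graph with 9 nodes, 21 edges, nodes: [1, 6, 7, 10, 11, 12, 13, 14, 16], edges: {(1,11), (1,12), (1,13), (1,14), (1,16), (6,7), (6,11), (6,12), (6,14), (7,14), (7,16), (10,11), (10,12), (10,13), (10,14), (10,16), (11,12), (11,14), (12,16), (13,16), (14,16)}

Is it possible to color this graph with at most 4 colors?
Yes, G is 4-colorable

A valid 4-coloring: color 1: [11, 16]; color 2: [12, 13, 14]; color 3: [1, 6, 10]; color 4: [7].
(χ(G) = 4 ≤ 4.)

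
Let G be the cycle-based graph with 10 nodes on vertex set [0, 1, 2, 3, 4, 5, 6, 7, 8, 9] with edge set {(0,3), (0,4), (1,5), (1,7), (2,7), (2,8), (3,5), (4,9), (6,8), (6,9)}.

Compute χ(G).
Clique number ω(G) = 2 (lower bound: χ ≥ ω).
The graph is bipartite (no odd cycle), so 2 colors suffice: χ(G) = 2.
A valid 2-coloring: color 1: [1, 2, 3, 4, 6]; color 2: [0, 5, 7, 8, 9].

χ(G) = 2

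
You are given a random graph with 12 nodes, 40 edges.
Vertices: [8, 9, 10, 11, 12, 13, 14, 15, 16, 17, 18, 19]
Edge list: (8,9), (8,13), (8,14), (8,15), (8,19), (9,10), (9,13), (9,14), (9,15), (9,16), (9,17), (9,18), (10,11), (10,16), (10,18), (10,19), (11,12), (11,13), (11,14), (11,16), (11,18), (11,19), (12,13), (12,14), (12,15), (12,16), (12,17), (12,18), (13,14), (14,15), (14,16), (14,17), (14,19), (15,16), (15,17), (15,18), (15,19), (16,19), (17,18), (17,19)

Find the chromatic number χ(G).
Clique number ω(G) = 4 (lower bound: χ ≥ ω).
Suppose a proper 4-coloring c exists. The clique [8, 9, 13, 14] takes 4 distinct colors; by symmetry let c(8) = 1, c(9) = 2, c(13) = 3, c(14) = 4.
- Vertex 15: neighbors [8, 9, 14] already have colors [1, 2, 4] ⇒ c(15) = 3.
- Vertex 16: neighbors [9, 15, 14] already have colors [2, 3, 4] ⇒ c(16) = 1.
- Vertex 11: neighbors [16, 13, 14] already have colors [1, 3, 4] ⇒ c(11) = 2.
- Vertex 12: neighbors [16, 11, 13, 14] already have colors [1, 2, 3, 4] — all 4 colors blocked. Contradiction.
The forced assignments end in a contradiction, so G has no proper 4-coloring (χ ≥ 5).
The coloring below uses 5 colors, so χ(G) = 5.
A valid 5-coloring: color 1: [10, 14]; color 2: [11, 15]; color 3: [9, 12, 19]; color 4: [13, 16, 17]; color 5: [8, 18].

χ(G) = 5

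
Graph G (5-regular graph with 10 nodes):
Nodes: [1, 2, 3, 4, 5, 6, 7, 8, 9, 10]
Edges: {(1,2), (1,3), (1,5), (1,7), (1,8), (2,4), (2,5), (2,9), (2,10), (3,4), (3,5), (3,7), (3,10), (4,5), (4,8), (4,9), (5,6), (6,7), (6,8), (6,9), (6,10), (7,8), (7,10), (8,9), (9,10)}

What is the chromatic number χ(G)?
χ(G) = 4

Clique number ω(G) = 3 (lower bound: χ ≥ ω).
Odd cycle [6, 10, 3, 1, 8] needs 3 colors (χ ≥ 3).
Vertex 7 is adjacent to every vertex of [1, 3, 6, 8, 10], which already need 3 colors among themselves, so 7 needs a new color (χ ≥ 4).
The coloring below uses 4 colors, so χ(G) = 4.
A valid 4-coloring: color 1: [1, 4, 10]; color 2: [5, 7, 9]; color 3: [2, 3, 6]; color 4: [8].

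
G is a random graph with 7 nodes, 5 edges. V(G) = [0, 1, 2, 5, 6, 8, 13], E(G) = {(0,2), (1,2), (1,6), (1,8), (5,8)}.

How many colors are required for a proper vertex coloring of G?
Clique number ω(G) = 2 (lower bound: χ ≥ ω).
The graph is bipartite (no odd cycle), so 2 colors suffice: χ(G) = 2.
A valid 2-coloring: color 1: [0, 1, 5, 13]; color 2: [2, 6, 8].

χ(G) = 2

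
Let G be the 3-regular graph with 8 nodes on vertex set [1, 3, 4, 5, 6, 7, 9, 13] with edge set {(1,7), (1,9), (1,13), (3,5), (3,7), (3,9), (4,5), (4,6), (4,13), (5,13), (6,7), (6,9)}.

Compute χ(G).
χ(G) = 3

Clique number ω(G) = 3 (lower bound: χ ≥ ω).
The clique on [4, 5, 13] has size 3, forcing χ ≥ 3, and the coloring below uses 3 colors, so χ(G) = 3.
A valid 3-coloring: color 1: [3, 6, 13]; color 2: [4, 7, 9]; color 3: [1, 5].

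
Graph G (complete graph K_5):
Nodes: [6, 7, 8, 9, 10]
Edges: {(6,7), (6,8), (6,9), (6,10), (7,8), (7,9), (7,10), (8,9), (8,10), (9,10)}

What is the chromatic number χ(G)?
Clique number ω(G) = 5 (lower bound: χ ≥ ω).
The clique on [6, 7, 8, 9, 10] has size 5, forcing χ ≥ 5, and the coloring below uses 5 colors, so χ(G) = 5.
A valid 5-coloring: color 1: [9]; color 2: [6]; color 3: [7]; color 4: [10]; color 5: [8].

χ(G) = 5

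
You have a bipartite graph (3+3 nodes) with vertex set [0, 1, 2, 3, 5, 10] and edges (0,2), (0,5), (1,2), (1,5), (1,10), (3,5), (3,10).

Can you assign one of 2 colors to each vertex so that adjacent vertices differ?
Yes, G is 2-colorable

A valid 2-coloring: color 1: [2, 5, 10]; color 2: [0, 1, 3].
(χ(G) = 2 ≤ 2.)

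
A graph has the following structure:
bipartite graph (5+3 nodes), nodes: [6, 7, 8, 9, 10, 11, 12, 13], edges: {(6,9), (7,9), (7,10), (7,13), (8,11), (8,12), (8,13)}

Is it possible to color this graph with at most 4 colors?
Yes, G is 4-colorable

A valid 4-coloring: color 1: [6, 7, 8]; color 2: [9, 10, 11, 12, 13].
(χ(G) = 2 ≤ 4.)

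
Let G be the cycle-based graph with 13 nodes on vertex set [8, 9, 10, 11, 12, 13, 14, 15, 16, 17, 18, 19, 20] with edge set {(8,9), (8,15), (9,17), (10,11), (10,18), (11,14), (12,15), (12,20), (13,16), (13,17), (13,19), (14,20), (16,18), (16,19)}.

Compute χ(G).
Clique number ω(G) = 3 (lower bound: χ ≥ ω).
The clique on [13, 16, 19] has size 3, forcing χ ≥ 3, and the coloring below uses 3 colors, so χ(G) = 3.
A valid 3-coloring: color 1: [8, 10, 12, 14, 16, 17]; color 2: [9, 11, 13, 15, 18, 20]; color 3: [19].

χ(G) = 3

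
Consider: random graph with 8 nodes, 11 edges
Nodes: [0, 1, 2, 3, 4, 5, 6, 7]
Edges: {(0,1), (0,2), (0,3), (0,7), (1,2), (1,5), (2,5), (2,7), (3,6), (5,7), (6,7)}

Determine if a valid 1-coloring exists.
The clique on vertices [0, 1, 2] has size 3 > 1, so it alone needs 3 colors.

No, G is not 1-colorable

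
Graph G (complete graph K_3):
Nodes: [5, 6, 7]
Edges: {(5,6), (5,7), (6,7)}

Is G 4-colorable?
A valid 4-coloring: color 1: [7]; color 2: [5]; color 3: [6].
(χ(G) = 3 ≤ 4.)

Yes, G is 4-colorable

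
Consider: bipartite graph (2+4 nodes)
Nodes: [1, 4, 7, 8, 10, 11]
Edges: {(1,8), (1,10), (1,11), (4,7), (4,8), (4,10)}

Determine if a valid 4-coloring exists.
Yes, G is 4-colorable

A valid 4-coloring: color 1: [1, 4]; color 2: [7, 8, 10, 11].
(χ(G) = 2 ≤ 4.)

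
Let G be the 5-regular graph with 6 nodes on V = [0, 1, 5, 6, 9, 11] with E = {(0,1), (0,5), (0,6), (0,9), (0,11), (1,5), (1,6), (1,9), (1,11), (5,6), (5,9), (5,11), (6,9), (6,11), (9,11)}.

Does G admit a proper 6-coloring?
Yes, G is 6-colorable

A valid 6-coloring: color 1: [11]; color 2: [5]; color 3: [0]; color 4: [1]; color 5: [6]; color 6: [9].
(χ(G) = 6 ≤ 6.)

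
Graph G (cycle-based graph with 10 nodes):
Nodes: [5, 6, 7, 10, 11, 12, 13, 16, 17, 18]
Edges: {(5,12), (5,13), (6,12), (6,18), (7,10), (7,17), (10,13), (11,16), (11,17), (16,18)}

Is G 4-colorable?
Yes, G is 4-colorable

A valid 4-coloring: color 1: [7, 11, 12, 13, 18]; color 2: [5, 6, 10, 16, 17].
(χ(G) = 2 ≤ 4.)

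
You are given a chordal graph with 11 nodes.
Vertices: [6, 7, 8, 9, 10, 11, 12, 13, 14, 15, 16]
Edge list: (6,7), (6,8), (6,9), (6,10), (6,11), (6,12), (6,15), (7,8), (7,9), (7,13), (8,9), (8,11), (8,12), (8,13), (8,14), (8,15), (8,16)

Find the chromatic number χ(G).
χ(G) = 4

Clique number ω(G) = 4 (lower bound: χ ≥ ω).
The clique on [6, 7, 8, 9] has size 4, forcing χ ≥ 4, and the coloring below uses 4 colors, so χ(G) = 4.
A valid 4-coloring: color 1: [8, 10]; color 2: [6, 13, 14, 16]; color 3: [7, 11, 12, 15]; color 4: [9].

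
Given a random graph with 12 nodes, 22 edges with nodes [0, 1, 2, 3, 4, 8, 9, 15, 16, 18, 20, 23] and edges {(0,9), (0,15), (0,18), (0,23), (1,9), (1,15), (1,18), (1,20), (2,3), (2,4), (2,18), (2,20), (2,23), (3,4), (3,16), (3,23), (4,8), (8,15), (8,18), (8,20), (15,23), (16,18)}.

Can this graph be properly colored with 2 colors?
No, G is not 2-colorable

The clique on vertices [0, 15, 23] has size 3 > 2, so it alone needs 3 colors.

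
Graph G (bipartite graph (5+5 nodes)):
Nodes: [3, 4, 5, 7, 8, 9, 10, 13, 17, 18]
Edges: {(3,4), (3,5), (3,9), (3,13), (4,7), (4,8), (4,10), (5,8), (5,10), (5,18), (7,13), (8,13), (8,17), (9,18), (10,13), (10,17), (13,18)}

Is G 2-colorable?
Yes, G is 2-colorable

A valid 2-coloring: color 1: [4, 5, 9, 13, 17]; color 2: [3, 7, 8, 10, 18].
(χ(G) = 2 ≤ 2.)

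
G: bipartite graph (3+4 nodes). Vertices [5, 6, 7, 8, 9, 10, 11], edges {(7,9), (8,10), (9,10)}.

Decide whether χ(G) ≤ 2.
Yes, G is 2-colorable

A valid 2-coloring: color 1: [5, 6, 8, 9, 11]; color 2: [7, 10].
(χ(G) = 2 ≤ 2.)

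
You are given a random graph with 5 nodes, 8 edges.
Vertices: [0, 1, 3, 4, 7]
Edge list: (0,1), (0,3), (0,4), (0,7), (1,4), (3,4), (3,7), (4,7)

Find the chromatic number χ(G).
Clique number ω(G) = 4 (lower bound: χ ≥ ω).
The clique on [0, 3, 4, 7] has size 4, forcing χ ≥ 4, and the coloring below uses 4 colors, so χ(G) = 4.
A valid 4-coloring: color 1: [0]; color 2: [4]; color 3: [1, 3]; color 4: [7].

χ(G) = 4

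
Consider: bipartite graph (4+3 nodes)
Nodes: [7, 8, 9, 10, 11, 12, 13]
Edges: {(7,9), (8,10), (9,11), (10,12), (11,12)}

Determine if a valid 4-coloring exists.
A valid 4-coloring: color 1: [8, 9, 12, 13]; color 2: [7, 10, 11].
(χ(G) = 2 ≤ 4.)

Yes, G is 4-colorable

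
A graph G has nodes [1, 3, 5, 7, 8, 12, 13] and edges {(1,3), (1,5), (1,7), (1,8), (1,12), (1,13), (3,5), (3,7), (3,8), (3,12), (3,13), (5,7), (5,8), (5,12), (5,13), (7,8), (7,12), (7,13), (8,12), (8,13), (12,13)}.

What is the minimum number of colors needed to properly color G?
χ(G) = 7

Clique number ω(G) = 7 (lower bound: χ ≥ ω).
The clique on [1, 3, 5, 7, 8, 12, 13] has size 7, forcing χ ≥ 7, and the coloring below uses 7 colors, so χ(G) = 7.
A valid 7-coloring: color 1: [3]; color 2: [12]; color 3: [7]; color 4: [13]; color 5: [5]; color 6: [1]; color 7: [8].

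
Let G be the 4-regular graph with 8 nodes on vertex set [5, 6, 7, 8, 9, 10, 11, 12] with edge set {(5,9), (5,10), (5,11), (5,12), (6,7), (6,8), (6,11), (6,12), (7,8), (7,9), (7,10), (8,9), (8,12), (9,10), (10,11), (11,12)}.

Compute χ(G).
Clique number ω(G) = 3 (lower bound: χ ≥ ω).
Suppose a proper 3-coloring c exists. The clique [5, 9, 10] takes 3 distinct colors; by symmetry let c(5) = 1, c(9) = 2, c(10) = 3.
- Vertex 7: neighbors [9, 10] already have colors [2, 3] ⇒ c(7) = 1.
- Vertex 8: neighbors [7, 9] already have colors [1, 2] ⇒ c(8) = 3.
- Vertex 6: neighbors [7, 8] already have colors [1, 3] ⇒ c(6) = 2.
- Vertex 11: neighbors [5, 6, 10] already have colors [1, 2, 3] — all 3 colors blocked. Contradiction.
The forced assignments end in a contradiction, so G has no proper 3-coloring (χ ≥ 4).
The coloring below uses 4 colors, so χ(G) = 4.
A valid 4-coloring: color 1: [8, 10]; color 2: [7, 12]; color 3: [5, 6]; color 4: [9, 11].

χ(G) = 4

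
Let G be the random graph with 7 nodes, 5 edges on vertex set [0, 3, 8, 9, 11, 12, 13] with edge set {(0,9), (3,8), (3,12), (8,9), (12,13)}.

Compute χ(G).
χ(G) = 2

Clique number ω(G) = 2 (lower bound: χ ≥ ω).
The graph is bipartite (no odd cycle), so 2 colors suffice: χ(G) = 2.
A valid 2-coloring: color 1: [3, 9, 11, 13]; color 2: [0, 8, 12].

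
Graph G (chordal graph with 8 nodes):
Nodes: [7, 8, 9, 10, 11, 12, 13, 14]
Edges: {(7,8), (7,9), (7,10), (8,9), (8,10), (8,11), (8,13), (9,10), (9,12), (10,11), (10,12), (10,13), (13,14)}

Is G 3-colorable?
The clique on vertices [7, 8, 9, 10] has size 4 > 3, so it alone needs 4 colors.

No, G is not 3-colorable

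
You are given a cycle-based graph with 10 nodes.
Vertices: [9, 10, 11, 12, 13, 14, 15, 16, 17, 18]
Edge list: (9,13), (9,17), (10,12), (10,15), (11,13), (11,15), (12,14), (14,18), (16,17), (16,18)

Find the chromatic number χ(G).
Clique number ω(G) = 2 (lower bound: χ ≥ ω).
The graph is bipartite (no odd cycle), so 2 colors suffice: χ(G) = 2.
A valid 2-coloring: color 1: [9, 10, 11, 14, 16]; color 2: [12, 13, 15, 17, 18].

χ(G) = 2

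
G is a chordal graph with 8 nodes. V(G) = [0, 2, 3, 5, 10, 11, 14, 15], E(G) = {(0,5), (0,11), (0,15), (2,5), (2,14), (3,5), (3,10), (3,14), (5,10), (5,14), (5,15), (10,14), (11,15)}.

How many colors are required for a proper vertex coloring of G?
χ(G) = 4

Clique number ω(G) = 4 (lower bound: χ ≥ ω).
The clique on [3, 5, 10, 14] has size 4, forcing χ ≥ 4, and the coloring below uses 4 colors, so χ(G) = 4.
A valid 4-coloring: color 1: [5, 11]; color 2: [14, 15]; color 3: [0, 2, 3]; color 4: [10].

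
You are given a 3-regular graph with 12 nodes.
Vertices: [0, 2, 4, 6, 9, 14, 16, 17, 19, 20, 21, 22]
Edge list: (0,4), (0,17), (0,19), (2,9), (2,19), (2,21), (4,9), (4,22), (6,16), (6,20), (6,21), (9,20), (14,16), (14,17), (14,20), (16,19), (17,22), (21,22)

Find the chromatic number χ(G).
Clique number ω(G) = 2 (lower bound: χ ≥ ω).
Odd cycle [16, 19, 0, 17, 14] needs 3 colors (χ ≥ 3).
The coloring below uses 3 colors, so χ(G) = 3.
A valid 3-coloring: color 1: [6, 9, 14, 19, 22]; color 2: [2, 4, 16, 17, 20]; color 3: [0, 21].

χ(G) = 3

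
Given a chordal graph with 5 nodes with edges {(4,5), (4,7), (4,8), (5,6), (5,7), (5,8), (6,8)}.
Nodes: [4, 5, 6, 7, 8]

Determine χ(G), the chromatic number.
χ(G) = 3

Clique number ω(G) = 3 (lower bound: χ ≥ ω).
The clique on [4, 5, 8] has size 3, forcing χ ≥ 3, and the coloring below uses 3 colors, so χ(G) = 3.
A valid 3-coloring: color 1: [5]; color 2: [4, 6]; color 3: [7, 8].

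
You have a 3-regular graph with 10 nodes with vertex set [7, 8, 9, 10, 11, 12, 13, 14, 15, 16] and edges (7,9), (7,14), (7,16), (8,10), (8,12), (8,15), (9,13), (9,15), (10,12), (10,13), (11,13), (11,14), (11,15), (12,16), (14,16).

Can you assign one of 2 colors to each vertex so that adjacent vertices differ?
No, G is not 2-colorable

The clique on vertices [7, 14, 16] has size 3 > 2, so it alone needs 3 colors.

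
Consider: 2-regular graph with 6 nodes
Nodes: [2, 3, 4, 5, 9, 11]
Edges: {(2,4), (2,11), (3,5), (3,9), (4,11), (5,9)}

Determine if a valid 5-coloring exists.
Yes, G is 5-colorable

A valid 5-coloring: color 1: [2, 9]; color 2: [3, 4]; color 3: [5, 11].
(χ(G) = 3 ≤ 5.)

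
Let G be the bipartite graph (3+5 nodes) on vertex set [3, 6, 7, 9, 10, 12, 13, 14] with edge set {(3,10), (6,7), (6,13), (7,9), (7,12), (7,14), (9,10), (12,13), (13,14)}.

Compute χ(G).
χ(G) = 2

Clique number ω(G) = 2 (lower bound: χ ≥ ω).
The graph is bipartite (no odd cycle), so 2 colors suffice: χ(G) = 2.
A valid 2-coloring: color 1: [7, 10, 13]; color 2: [3, 6, 9, 12, 14].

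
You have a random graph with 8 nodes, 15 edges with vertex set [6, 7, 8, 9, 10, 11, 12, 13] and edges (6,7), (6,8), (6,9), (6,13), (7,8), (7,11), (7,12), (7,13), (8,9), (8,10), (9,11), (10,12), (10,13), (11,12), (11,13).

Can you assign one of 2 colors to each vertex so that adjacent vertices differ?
The clique on vertices [6, 8, 9] has size 3 > 2, so it alone needs 3 colors.

No, G is not 2-colorable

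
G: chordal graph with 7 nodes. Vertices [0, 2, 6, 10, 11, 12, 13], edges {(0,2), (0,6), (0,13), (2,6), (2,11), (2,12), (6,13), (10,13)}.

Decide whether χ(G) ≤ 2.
No, G is not 2-colorable

The clique on vertices [0, 2, 6] has size 3 > 2, so it alone needs 3 colors.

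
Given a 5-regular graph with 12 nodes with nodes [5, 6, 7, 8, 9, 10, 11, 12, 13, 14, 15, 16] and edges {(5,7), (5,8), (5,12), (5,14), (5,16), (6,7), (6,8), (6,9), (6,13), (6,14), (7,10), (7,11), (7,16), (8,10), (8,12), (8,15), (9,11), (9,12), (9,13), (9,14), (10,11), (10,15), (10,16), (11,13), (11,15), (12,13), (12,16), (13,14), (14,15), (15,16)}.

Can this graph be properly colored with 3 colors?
No, G is not 3-colorable

The clique on vertices [6, 9, 13, 14] has size 4 > 3, so it alone needs 4 colors.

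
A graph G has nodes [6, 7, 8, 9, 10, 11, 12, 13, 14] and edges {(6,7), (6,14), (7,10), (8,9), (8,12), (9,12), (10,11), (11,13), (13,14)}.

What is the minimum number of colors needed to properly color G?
χ(G) = 3

Clique number ω(G) = 3 (lower bound: χ ≥ ω).
The clique on [8, 9, 12] has size 3, forcing χ ≥ 3, and the coloring below uses 3 colors, so χ(G) = 3.
A valid 3-coloring: color 1: [6, 9, 10, 13]; color 2: [7, 11, 12, 14]; color 3: [8].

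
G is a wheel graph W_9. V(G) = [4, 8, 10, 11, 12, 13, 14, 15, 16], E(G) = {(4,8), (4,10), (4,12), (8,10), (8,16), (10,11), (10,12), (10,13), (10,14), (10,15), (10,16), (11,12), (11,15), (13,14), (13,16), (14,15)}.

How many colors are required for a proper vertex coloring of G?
Clique number ω(G) = 3 (lower bound: χ ≥ ω).
The clique on [4, 8, 10] has size 3, forcing χ ≥ 3, and the coloring below uses 3 colors, so χ(G) = 3.
A valid 3-coloring: color 1: [10]; color 2: [8, 12, 13, 15]; color 3: [4, 11, 14, 16].

χ(G) = 3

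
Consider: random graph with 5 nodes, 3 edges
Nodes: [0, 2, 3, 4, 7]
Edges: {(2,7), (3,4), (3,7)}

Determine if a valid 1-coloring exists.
Edge (2,7) forces its endpoints to differ, so 1 color is not enough.

No, G is not 1-colorable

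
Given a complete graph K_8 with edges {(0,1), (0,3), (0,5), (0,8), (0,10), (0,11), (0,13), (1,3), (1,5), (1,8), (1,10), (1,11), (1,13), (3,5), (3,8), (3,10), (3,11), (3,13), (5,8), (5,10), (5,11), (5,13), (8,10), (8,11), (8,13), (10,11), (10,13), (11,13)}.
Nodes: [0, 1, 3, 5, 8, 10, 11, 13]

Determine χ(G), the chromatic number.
χ(G) = 8

Clique number ω(G) = 8 (lower bound: χ ≥ ω).
The clique on [0, 1, 3, 5, 8, 10, 11, 13] has size 8, forcing χ ≥ 8, and the coloring below uses 8 colors, so χ(G) = 8.
A valid 8-coloring: color 1: [3]; color 2: [13]; color 3: [10]; color 4: [8]; color 5: [11]; color 6: [5]; color 7: [1]; color 8: [0].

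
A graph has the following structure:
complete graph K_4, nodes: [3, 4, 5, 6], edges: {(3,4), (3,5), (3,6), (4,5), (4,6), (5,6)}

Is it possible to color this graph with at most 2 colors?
No, G is not 2-colorable

The clique on vertices [3, 4, 5, 6] has size 4 > 2, so it alone needs 4 colors.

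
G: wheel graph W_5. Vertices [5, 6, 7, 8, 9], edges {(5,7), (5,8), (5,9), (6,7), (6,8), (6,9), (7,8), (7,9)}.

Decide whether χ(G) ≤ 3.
Yes, G is 3-colorable

A valid 3-coloring: color 1: [7]; color 2: [8, 9]; color 3: [5, 6].
(χ(G) = 3 ≤ 3.)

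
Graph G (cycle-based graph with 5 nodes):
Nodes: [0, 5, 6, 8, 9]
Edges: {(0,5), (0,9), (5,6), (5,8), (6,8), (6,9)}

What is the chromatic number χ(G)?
Clique number ω(G) = 3 (lower bound: χ ≥ ω).
The clique on [5, 6, 8] has size 3, forcing χ ≥ 3, and the coloring below uses 3 colors, so χ(G) = 3.
A valid 3-coloring: color 1: [0, 6]; color 2: [5, 9]; color 3: [8].

χ(G) = 3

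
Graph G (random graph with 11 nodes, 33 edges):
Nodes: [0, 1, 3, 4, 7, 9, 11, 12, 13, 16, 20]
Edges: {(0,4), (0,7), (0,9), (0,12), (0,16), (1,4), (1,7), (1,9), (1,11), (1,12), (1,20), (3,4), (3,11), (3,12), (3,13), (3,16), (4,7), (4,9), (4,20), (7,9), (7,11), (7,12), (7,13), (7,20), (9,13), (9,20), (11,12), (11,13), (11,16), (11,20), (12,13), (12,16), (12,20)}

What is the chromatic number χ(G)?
Clique number ω(G) = 5 (lower bound: χ ≥ ω).
The clique on [1, 4, 7, 9, 20] has size 5, forcing χ ≥ 5, and the coloring below uses 5 colors, so χ(G) = 5.
A valid 5-coloring: color 1: [9, 12]; color 2: [3, 7]; color 3: [4, 11]; color 4: [1, 13, 16]; color 5: [0, 20].

χ(G) = 5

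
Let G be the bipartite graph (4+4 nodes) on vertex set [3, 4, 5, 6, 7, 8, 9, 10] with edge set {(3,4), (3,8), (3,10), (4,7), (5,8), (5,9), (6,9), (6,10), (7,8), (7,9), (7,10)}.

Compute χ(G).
Clique number ω(G) = 2 (lower bound: χ ≥ ω).
The graph is bipartite (no odd cycle), so 2 colors suffice: χ(G) = 2.
A valid 2-coloring: color 1: [3, 5, 6, 7]; color 2: [4, 8, 9, 10].

χ(G) = 2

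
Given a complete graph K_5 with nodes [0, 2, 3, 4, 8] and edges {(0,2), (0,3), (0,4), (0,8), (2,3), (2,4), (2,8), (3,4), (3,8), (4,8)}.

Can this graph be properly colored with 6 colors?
A valid 6-coloring: color 1: [2]; color 2: [4]; color 3: [0]; color 4: [3]; color 5: [8].
(χ(G) = 5 ≤ 6.)

Yes, G is 6-colorable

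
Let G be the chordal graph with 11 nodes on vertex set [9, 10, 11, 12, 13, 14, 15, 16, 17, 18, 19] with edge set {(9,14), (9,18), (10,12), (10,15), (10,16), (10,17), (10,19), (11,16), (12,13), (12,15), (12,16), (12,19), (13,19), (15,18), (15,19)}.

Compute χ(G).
Clique number ω(G) = 4 (lower bound: χ ≥ ω).
The clique on [10, 12, 15, 19] has size 4, forcing χ ≥ 4, and the coloring below uses 4 colors, so χ(G) = 4.
A valid 4-coloring: color 1: [11, 12, 14, 17, 18]; color 2: [9, 10, 13]; color 3: [15, 16]; color 4: [19].

χ(G) = 4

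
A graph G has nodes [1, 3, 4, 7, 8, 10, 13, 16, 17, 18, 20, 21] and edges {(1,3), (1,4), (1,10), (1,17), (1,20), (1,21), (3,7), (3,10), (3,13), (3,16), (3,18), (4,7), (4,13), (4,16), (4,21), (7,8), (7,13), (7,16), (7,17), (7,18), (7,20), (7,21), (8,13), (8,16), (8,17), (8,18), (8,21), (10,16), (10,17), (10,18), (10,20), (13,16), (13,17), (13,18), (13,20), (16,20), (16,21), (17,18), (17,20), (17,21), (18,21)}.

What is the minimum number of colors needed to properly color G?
χ(G) = 5

Clique number ω(G) = 5 (lower bound: χ ≥ ω).
The clique on [7, 8, 17, 18, 21] has size 5, forcing χ ≥ 5, and the coloring below uses 5 colors, so χ(G) = 5.
A valid 5-coloring: color 1: [1, 7]; color 2: [10, 13, 21]; color 3: [16, 17]; color 4: [4, 18, 20]; color 5: [3, 8].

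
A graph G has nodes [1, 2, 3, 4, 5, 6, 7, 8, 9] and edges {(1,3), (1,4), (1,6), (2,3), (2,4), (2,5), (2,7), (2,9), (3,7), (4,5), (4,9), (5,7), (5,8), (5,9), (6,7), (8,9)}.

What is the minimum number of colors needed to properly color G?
Clique number ω(G) = 4 (lower bound: χ ≥ ω).
The clique on [2, 4, 5, 9] has size 4, forcing χ ≥ 4, and the coloring below uses 4 colors, so χ(G) = 4.
A valid 4-coloring: color 1: [1, 2, 8]; color 2: [3, 5, 6]; color 3: [4, 7]; color 4: [9].

χ(G) = 4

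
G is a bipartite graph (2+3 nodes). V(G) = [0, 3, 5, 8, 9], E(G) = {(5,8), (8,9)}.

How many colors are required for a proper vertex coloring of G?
χ(G) = 2

Clique number ω(G) = 2 (lower bound: χ ≥ ω).
The graph is bipartite (no odd cycle), so 2 colors suffice: χ(G) = 2.
A valid 2-coloring: color 1: [0, 3, 8]; color 2: [5, 9].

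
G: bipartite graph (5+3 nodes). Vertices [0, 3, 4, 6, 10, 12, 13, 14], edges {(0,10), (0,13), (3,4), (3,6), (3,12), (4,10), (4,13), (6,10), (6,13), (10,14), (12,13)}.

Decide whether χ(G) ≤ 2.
A valid 2-coloring: color 1: [3, 10, 13]; color 2: [0, 4, 6, 12, 14].
(χ(G) = 2 ≤ 2.)

Yes, G is 2-colorable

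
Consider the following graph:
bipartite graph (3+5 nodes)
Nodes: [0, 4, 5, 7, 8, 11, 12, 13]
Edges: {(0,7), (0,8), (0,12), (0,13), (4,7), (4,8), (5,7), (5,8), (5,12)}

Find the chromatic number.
Clique number ω(G) = 2 (lower bound: χ ≥ ω).
The graph is bipartite (no odd cycle), so 2 colors suffice: χ(G) = 2.
A valid 2-coloring: color 1: [0, 4, 5, 11]; color 2: [7, 8, 12, 13].

χ(G) = 2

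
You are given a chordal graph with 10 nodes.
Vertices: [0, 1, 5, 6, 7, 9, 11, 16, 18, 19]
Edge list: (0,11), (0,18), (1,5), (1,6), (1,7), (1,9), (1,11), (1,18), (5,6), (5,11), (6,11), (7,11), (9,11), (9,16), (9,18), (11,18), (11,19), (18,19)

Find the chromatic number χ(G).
Clique number ω(G) = 4 (lower bound: χ ≥ ω).
The clique on [1, 9, 11, 18] has size 4, forcing χ ≥ 4, and the coloring below uses 4 colors, so χ(G) = 4.
A valid 4-coloring: color 1: [11, 16]; color 2: [0, 1, 19]; color 3: [5, 7, 18]; color 4: [6, 9].

χ(G) = 4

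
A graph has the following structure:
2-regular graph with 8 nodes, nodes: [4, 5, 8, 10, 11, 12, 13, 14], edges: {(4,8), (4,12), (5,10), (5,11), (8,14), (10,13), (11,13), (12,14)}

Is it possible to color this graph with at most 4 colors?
Yes, G is 4-colorable

A valid 4-coloring: color 1: [5, 8, 12, 13]; color 2: [4, 10, 11, 14].
(χ(G) = 2 ≤ 4.)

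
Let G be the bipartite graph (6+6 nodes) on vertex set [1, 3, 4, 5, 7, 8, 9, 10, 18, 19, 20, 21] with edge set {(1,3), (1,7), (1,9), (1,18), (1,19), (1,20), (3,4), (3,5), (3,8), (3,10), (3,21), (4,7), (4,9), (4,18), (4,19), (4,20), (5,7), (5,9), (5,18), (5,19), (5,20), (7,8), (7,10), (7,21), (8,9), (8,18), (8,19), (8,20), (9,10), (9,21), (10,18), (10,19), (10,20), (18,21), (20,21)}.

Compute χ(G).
χ(G) = 2

Clique number ω(G) = 2 (lower bound: χ ≥ ω).
The graph is bipartite (no odd cycle), so 2 colors suffice: χ(G) = 2.
A valid 2-coloring: color 1: [3, 7, 9, 18, 19, 20]; color 2: [1, 4, 5, 8, 10, 21].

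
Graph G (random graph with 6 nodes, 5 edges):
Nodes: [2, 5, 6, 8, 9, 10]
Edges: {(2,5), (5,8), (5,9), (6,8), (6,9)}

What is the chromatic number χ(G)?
Clique number ω(G) = 2 (lower bound: χ ≥ ω).
The graph is bipartite (no odd cycle), so 2 colors suffice: χ(G) = 2.
A valid 2-coloring: color 1: [5, 6, 10]; color 2: [2, 8, 9].

χ(G) = 2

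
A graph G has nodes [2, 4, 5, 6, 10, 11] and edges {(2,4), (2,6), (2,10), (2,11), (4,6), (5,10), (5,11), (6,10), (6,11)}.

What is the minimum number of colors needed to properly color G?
χ(G) = 3

Clique number ω(G) = 3 (lower bound: χ ≥ ω).
The clique on [2, 6, 10] has size 3, forcing χ ≥ 3, and the coloring below uses 3 colors, so χ(G) = 3.
A valid 3-coloring: color 1: [5, 6]; color 2: [2]; color 3: [4, 10, 11].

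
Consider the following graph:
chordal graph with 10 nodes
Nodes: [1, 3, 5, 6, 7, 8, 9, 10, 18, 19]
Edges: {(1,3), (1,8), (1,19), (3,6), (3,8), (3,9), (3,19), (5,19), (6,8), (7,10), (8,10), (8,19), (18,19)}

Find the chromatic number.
Clique number ω(G) = 4 (lower bound: χ ≥ ω).
The clique on [1, 3, 8, 19] has size 4, forcing χ ≥ 4, and the coloring below uses 4 colors, so χ(G) = 4.
A valid 4-coloring: color 1: [6, 9, 10, 19]; color 2: [3, 5, 7, 18]; color 3: [8]; color 4: [1].

χ(G) = 4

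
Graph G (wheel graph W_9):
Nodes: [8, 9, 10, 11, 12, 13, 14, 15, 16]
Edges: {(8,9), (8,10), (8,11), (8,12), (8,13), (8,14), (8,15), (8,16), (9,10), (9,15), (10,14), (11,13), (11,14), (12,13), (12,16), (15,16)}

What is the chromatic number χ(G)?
χ(G) = 3

Clique number ω(G) = 3 (lower bound: χ ≥ ω).
The clique on [8, 9, 10] has size 3, forcing χ ≥ 3, and the coloring below uses 3 colors, so χ(G) = 3.
A valid 3-coloring: color 1: [8]; color 2: [10, 11, 12, 15]; color 3: [9, 13, 14, 16].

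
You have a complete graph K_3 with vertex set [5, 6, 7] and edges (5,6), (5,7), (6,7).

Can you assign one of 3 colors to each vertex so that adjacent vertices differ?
Yes, G is 3-colorable

A valid 3-coloring: color 1: [7]; color 2: [5]; color 3: [6].
(χ(G) = 3 ≤ 3.)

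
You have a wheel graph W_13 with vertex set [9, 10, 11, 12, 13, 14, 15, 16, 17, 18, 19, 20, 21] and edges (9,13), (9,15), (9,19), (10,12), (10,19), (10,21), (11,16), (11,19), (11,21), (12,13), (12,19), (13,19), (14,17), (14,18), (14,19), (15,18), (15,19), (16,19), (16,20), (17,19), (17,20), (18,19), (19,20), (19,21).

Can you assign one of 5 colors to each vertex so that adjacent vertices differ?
Yes, G is 5-colorable

A valid 5-coloring: color 1: [19]; color 2: [9, 12, 16, 17, 18, 21]; color 3: [10, 11, 13, 14, 15, 20].
(χ(G) = 3 ≤ 5.)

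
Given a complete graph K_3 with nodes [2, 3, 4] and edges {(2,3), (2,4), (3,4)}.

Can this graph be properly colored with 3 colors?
A valid 3-coloring: color 1: [4]; color 2: [2]; color 3: [3].
(χ(G) = 3 ≤ 3.)

Yes, G is 3-colorable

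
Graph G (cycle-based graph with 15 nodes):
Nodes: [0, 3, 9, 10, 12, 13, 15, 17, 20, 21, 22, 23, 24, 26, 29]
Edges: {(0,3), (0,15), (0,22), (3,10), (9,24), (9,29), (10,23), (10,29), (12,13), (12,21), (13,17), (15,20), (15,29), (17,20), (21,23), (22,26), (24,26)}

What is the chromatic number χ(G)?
χ(G) = 3

Clique number ω(G) = 2 (lower bound: χ ≥ ω).
Odd cycle [20, 17, 13, 12, 21, 23, 10, 29, 15] needs 3 colors (χ ≥ 3).
The coloring below uses 3 colors, so χ(G) = 3.
A valid 3-coloring: color 1: [0, 12, 17, 23, 24, 29]; color 2: [9, 10, 13, 15, 21, 26]; color 3: [3, 20, 22].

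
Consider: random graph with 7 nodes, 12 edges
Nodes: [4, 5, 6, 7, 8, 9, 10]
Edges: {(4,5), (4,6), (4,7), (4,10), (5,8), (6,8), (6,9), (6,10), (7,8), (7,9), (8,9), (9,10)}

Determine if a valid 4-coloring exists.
Yes, G is 4-colorable

A valid 4-coloring: color 1: [4, 9]; color 2: [8, 10]; color 3: [5, 6, 7].
(χ(G) = 3 ≤ 4.)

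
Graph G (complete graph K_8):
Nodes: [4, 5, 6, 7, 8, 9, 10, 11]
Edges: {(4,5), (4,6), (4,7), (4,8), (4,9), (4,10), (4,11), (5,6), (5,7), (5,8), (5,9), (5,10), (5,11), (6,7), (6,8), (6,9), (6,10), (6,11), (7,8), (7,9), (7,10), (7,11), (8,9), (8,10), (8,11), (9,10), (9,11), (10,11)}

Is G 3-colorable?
The clique on vertices [4, 5, 6, 7, 8, 9, 10, 11] has size 8 > 3, so it alone needs 8 colors.

No, G is not 3-colorable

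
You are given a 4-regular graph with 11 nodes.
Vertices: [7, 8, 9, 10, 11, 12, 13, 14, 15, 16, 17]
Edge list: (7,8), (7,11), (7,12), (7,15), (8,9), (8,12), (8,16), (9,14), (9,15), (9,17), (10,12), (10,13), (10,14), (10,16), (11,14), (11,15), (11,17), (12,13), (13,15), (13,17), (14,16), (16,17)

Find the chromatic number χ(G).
Clique number ω(G) = 3 (lower bound: χ ≥ ω).
The clique on [7, 8, 12] has size 3, forcing χ ≥ 3, and the coloring below uses 3 colors, so χ(G) = 3.
A valid 3-coloring: color 1: [7, 9, 13, 16]; color 2: [12, 14, 15, 17]; color 3: [8, 10, 11].

χ(G) = 3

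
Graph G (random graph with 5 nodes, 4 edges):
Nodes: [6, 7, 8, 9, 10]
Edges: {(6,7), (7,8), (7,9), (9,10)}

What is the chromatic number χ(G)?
χ(G) = 2

Clique number ω(G) = 2 (lower bound: χ ≥ ω).
The graph is bipartite (no odd cycle), so 2 colors suffice: χ(G) = 2.
A valid 2-coloring: color 1: [7, 10]; color 2: [6, 8, 9].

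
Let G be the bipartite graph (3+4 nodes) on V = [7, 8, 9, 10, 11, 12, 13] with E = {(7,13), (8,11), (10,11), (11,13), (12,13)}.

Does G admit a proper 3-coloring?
Yes, G is 3-colorable

A valid 3-coloring: color 1: [8, 9, 10, 13]; color 2: [7, 11, 12].
(χ(G) = 2 ≤ 3.)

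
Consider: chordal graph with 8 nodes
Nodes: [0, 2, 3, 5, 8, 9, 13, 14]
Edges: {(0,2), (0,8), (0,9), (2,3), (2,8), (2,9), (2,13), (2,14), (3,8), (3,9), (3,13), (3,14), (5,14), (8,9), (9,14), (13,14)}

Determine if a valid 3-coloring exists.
The clique on vertices [0, 2, 8, 9] has size 4 > 3, so it alone needs 4 colors.

No, G is not 3-colorable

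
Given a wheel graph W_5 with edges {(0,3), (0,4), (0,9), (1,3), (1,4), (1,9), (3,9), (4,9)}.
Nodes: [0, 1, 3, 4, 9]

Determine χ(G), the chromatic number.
χ(G) = 3

Clique number ω(G) = 3 (lower bound: χ ≥ ω).
The clique on [0, 3, 9] has size 3, forcing χ ≥ 3, and the coloring below uses 3 colors, so χ(G) = 3.
A valid 3-coloring: color 1: [9]; color 2: [3, 4]; color 3: [0, 1].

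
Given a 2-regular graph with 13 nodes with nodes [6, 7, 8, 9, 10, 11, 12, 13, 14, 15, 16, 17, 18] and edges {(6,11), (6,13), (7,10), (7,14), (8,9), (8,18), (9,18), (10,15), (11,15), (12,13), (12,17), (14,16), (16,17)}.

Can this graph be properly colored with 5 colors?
Yes, G is 5-colorable

A valid 5-coloring: color 1: [9, 10, 11, 13, 14, 17]; color 2: [6, 7, 8, 12, 15, 16]; color 3: [18].
(χ(G) = 3 ≤ 5.)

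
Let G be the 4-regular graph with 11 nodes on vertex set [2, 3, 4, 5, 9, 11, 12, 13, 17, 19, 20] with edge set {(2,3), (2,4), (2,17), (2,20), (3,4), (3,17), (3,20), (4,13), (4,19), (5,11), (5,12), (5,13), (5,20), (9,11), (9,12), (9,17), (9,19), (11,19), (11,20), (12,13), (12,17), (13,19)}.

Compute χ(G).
Clique number ω(G) = 3 (lower bound: χ ≥ ω).
Suppose a proper 3-coloring c exists. The clique [2, 3, 4] takes 3 distinct colors; by symmetry let c(2) = 1, c(3) = 2, c(4) = 3.
- Vertex 17: neighbors [2, 3] already have colors [1, 2] ⇒ c(17) = 3.
- Vertex 20: neighbors [2, 3] already have colors [1, 2] ⇒ c(20) = 3.
- Vertex 5: neighbors [20] already have colors [3]; try each remaining color.
- Case c(5) = 1:
  - Vertex 11: neighbors [5, 20] already have colors [1, 3] ⇒ c(11) = 2.
  - Vertex 9: neighbors [11, 17] already have colors [2, 3] ⇒ c(9) = 1.
  - Vertex 19: neighbors [9, 11, 4] already have colors [1, 2, 3] — all 3 colors blocked. Contradiction.
- Case c(5) = 2:
  - Vertex 11: neighbors [5, 20] already have colors [2, 3] ⇒ c(11) = 1.
  - Vertex 9: neighbors [11, 17] already have colors [1, 3] ⇒ c(9) = 2.
  - Vertex 19: neighbors [11, 9, 4] already have colors [1, 2, 3] — all 3 colors blocked. Contradiction.
Every case ends in a contradiction, so G has no proper 3-coloring (χ ≥ 4).
The coloring below uses 4 colors, so χ(G) = 4.
A valid 4-coloring: color 1: [12, 19, 20]; color 2: [3, 11, 13]; color 3: [4, 5, 17]; color 4: [2, 9].

χ(G) = 4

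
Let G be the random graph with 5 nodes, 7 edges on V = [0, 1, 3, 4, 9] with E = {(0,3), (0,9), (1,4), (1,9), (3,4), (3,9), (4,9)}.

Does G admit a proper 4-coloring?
Yes, G is 4-colorable

A valid 4-coloring: color 1: [9]; color 2: [1, 3]; color 3: [0, 4].
(χ(G) = 3 ≤ 4.)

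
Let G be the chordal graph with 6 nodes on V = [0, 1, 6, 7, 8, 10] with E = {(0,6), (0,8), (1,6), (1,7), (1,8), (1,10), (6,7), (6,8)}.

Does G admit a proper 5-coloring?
Yes, G is 5-colorable

A valid 5-coloring: color 1: [6, 10]; color 2: [0, 1]; color 3: [7, 8].
(χ(G) = 3 ≤ 5.)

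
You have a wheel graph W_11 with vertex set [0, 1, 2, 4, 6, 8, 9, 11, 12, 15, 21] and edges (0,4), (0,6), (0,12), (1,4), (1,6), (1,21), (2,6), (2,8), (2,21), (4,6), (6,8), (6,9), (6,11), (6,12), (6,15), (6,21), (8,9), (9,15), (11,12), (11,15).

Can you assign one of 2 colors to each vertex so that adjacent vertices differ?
The clique on vertices [0, 4, 6] has size 3 > 2, so it alone needs 3 colors.

No, G is not 2-colorable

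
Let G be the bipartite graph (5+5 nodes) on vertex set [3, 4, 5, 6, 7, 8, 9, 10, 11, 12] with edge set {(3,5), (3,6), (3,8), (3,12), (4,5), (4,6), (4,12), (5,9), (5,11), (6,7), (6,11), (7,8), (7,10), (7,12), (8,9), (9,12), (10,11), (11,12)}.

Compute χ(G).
χ(G) = 2

Clique number ω(G) = 2 (lower bound: χ ≥ ω).
The graph is bipartite (no odd cycle), so 2 colors suffice: χ(G) = 2.
A valid 2-coloring: color 1: [5, 6, 8, 10, 12]; color 2: [3, 4, 7, 9, 11].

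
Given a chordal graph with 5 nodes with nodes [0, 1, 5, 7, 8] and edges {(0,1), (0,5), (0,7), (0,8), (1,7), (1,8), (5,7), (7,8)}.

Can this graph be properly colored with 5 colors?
Yes, G is 5-colorable

A valid 5-coloring: color 1: [0]; color 2: [7]; color 3: [1, 5]; color 4: [8].
(χ(G) = 4 ≤ 5.)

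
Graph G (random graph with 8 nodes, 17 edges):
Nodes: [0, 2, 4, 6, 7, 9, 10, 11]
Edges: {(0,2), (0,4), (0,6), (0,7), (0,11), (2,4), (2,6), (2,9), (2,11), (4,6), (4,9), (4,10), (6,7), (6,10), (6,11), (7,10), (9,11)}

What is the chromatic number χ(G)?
χ(G) = 4

Clique number ω(G) = 4 (lower bound: χ ≥ ω).
The clique on [0, 2, 6, 11] has size 4, forcing χ ≥ 4, and the coloring below uses 4 colors, so χ(G) = 4.
A valid 4-coloring: color 1: [6, 9]; color 2: [2, 7]; color 3: [4, 11]; color 4: [0, 10].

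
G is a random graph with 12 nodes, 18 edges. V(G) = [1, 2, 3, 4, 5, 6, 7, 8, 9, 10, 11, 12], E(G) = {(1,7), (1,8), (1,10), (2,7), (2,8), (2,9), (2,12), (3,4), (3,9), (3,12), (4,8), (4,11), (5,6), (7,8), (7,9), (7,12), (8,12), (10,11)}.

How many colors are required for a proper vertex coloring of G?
Clique number ω(G) = 4 (lower bound: χ ≥ ω).
The clique on [2, 7, 8, 12] has size 4, forcing χ ≥ 4, and the coloring below uses 4 colors, so χ(G) = 4.
A valid 4-coloring: color 1: [5, 8, 9, 11]; color 2: [3, 6, 7, 10]; color 3: [1, 4, 12]; color 4: [2].

χ(G) = 4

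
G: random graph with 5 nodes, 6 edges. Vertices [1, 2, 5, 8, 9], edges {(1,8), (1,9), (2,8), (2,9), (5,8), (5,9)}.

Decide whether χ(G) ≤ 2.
Yes, G is 2-colorable

A valid 2-coloring: color 1: [8, 9]; color 2: [1, 2, 5].
(χ(G) = 2 ≤ 2.)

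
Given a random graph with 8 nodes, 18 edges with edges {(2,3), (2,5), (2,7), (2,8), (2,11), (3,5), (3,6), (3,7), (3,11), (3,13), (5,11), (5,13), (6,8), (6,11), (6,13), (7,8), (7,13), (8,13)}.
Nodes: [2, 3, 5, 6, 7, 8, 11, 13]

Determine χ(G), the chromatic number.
χ(G) = 4

Clique number ω(G) = 4 (lower bound: χ ≥ ω).
The clique on [2, 3, 5, 11] has size 4, forcing χ ≥ 4, and the coloring below uses 4 colors, so χ(G) = 4.
A valid 4-coloring: color 1: [3, 8]; color 2: [2, 13]; color 3: [5, 6, 7]; color 4: [11].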